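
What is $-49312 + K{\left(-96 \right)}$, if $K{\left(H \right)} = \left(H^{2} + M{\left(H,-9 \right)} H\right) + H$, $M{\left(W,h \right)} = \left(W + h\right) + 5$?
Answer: $-30592$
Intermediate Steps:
$M{\left(W,h \right)} = 5 + W + h$
$K{\left(H \right)} = H + H^{2} + H \left(-4 + H\right)$ ($K{\left(H \right)} = \left(H^{2} + \left(5 + H - 9\right) H\right) + H = \left(H^{2} + \left(-4 + H\right) H\right) + H = \left(H^{2} + H \left(-4 + H\right)\right) + H = H + H^{2} + H \left(-4 + H\right)$)
$-49312 + K{\left(-96 \right)} = -49312 - 96 \left(-3 + 2 \left(-96\right)\right) = -49312 - 96 \left(-3 - 192\right) = -49312 - -18720 = -49312 + 18720 = -30592$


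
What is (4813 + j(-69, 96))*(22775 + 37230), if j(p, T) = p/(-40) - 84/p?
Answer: 53172434667/184 ≈ 2.8898e+8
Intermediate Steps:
j(p, T) = -84/p - p/40 (j(p, T) = p*(-1/40) - 84/p = -p/40 - 84/p = -84/p - p/40)
(4813 + j(-69, 96))*(22775 + 37230) = (4813 + (-84/(-69) - 1/40*(-69)))*(22775 + 37230) = (4813 + (-84*(-1/69) + 69/40))*60005 = (4813 + (28/23 + 69/40))*60005 = (4813 + 2707/920)*60005 = (4430667/920)*60005 = 53172434667/184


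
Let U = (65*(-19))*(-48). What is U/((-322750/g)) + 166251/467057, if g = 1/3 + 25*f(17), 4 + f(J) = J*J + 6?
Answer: -20137950747007/15074264675 ≈ -1335.9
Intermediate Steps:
f(J) = 2 + J**2 (f(J) = -4 + (J*J + 6) = -4 + (J**2 + 6) = -4 + (6 + J**2) = 2 + J**2)
U = 59280 (U = -1235*(-48) = 59280)
g = 21826/3 (g = 1/3 + 25*(2 + 17**2) = 1/3 + 25*(2 + 289) = 1/3 + 25*291 = 1/3 + 7275 = 21826/3 ≈ 7275.3)
U/((-322750/g)) + 166251/467057 = 59280/((-322750/21826/3)) + 166251/467057 = 59280/((-322750*3/21826)) + 166251*(1/467057) = 59280/(-484125/10913) + 166251/467057 = 59280*(-10913/484125) + 166251/467057 = -43128176/32275 + 166251/467057 = -20137950747007/15074264675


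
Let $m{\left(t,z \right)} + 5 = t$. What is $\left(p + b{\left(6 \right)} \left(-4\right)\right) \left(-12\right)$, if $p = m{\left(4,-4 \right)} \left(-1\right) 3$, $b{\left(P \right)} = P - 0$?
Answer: $252$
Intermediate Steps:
$b{\left(P \right)} = P$ ($b{\left(P \right)} = P + 0 = P$)
$m{\left(t,z \right)} = -5 + t$
$p = 3$ ($p = \left(-5 + 4\right) \left(-1\right) 3 = \left(-1\right) \left(-1\right) 3 = 1 \cdot 3 = 3$)
$\left(p + b{\left(6 \right)} \left(-4\right)\right) \left(-12\right) = \left(3 + 6 \left(-4\right)\right) \left(-12\right) = \left(3 - 24\right) \left(-12\right) = \left(-21\right) \left(-12\right) = 252$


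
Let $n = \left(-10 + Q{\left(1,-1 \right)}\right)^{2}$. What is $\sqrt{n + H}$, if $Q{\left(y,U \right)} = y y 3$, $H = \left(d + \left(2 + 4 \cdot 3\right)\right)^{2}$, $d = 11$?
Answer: $\sqrt{674} \approx 25.962$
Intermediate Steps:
$H = 625$ ($H = \left(11 + \left(2 + 4 \cdot 3\right)\right)^{2} = \left(11 + \left(2 + 12\right)\right)^{2} = \left(11 + 14\right)^{2} = 25^{2} = 625$)
$Q{\left(y,U \right)} = 3 y^{2}$ ($Q{\left(y,U \right)} = y^{2} \cdot 3 = 3 y^{2}$)
$n = 49$ ($n = \left(-10 + 3 \cdot 1^{2}\right)^{2} = \left(-10 + 3 \cdot 1\right)^{2} = \left(-10 + 3\right)^{2} = \left(-7\right)^{2} = 49$)
$\sqrt{n + H} = \sqrt{49 + 625} = \sqrt{674}$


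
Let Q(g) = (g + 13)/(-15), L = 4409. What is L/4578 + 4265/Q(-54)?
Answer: 293058319/187698 ≈ 1561.3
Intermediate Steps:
Q(g) = -13/15 - g/15 (Q(g) = (13 + g)*(-1/15) = -13/15 - g/15)
L/4578 + 4265/Q(-54) = 4409/4578 + 4265/(-13/15 - 1/15*(-54)) = 4409*(1/4578) + 4265/(-13/15 + 18/5) = 4409/4578 + 4265/(41/15) = 4409/4578 + 4265*(15/41) = 4409/4578 + 63975/41 = 293058319/187698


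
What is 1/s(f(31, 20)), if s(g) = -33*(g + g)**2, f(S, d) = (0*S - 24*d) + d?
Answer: -1/27931200 ≈ -3.5802e-8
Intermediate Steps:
f(S, d) = -23*d (f(S, d) = (0 - 24*d) + d = -24*d + d = -23*d)
s(g) = -132*g**2 (s(g) = -33*4*g**2 = -132*g**2)
1/s(f(31, 20)) = 1/(-132*(-23*20)**2) = 1/(-132*(-460)**2) = 1/(-132*211600) = 1/(-27931200) = -1/27931200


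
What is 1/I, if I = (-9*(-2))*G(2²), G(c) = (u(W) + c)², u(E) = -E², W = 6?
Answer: 1/18432 ≈ 5.4253e-5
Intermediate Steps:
G(c) = (-36 + c)² (G(c) = (-1*6² + c)² = (-1*36 + c)² = (-36 + c)²)
I = 18432 (I = (-9*(-2))*(-36 + 2²)² = 18*(-36 + 4)² = 18*(-32)² = 18*1024 = 18432)
1/I = 1/18432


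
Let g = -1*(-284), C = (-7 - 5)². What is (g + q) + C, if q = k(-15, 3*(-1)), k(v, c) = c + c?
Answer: 422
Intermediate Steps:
k(v, c) = 2*c
C = 144 (C = (-12)² = 144)
q = -6 (q = 2*(3*(-1)) = 2*(-3) = -6)
g = 284
(g + q) + C = (284 - 6) + 144 = 278 + 144 = 422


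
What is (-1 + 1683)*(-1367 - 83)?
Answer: -2438900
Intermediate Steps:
(-1 + 1683)*(-1367 - 83) = 1682*(-1450) = -2438900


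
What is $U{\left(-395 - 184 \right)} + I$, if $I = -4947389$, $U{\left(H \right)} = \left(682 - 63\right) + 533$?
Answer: $-4946237$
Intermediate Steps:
$U{\left(H \right)} = 1152$ ($U{\left(H \right)} = 619 + 533 = 1152$)
$U{\left(-395 - 184 \right)} + I = 1152 - 4947389 = -4946237$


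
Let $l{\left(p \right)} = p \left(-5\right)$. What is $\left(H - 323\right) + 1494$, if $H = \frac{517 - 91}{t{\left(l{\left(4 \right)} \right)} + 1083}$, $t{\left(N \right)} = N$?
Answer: $\frac{1245199}{1063} \approx 1171.4$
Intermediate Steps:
$l{\left(p \right)} = - 5 p$
$H = \frac{426}{1063}$ ($H = \frac{517 - 91}{\left(-5\right) 4 + 1083} = \frac{426}{-20 + 1083} = \frac{426}{1063} \approx 0.40075$)
$\left(H - 323\right) + 1494 = \left(\frac{426}{1063} - 323\right) + 1494 = - \frac{342923}{1063} + 1494 = \frac{1245199}{1063}$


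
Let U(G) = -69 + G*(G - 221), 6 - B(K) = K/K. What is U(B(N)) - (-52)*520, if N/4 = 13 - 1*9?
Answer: 25891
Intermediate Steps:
N = 16 (N = 4*(13 - 1*9) = 4*(13 - 9) = 4*4 = 16)
B(K) = 5 (B(K) = 6 - K/K = 6 - 1*1 = 6 - 1 = 5)
U(G) = -69 + G*(-221 + G)
U(B(N)) - (-52)*520 = (-69 + 5² - 221*5) - (-52)*520 = (-69 + 25 - 1105) - 1*(-27040) = -1149 + 27040 = 25891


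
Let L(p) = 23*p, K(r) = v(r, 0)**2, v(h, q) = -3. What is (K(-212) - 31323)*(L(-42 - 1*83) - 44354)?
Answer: 1478928906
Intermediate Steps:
K(r) = 9 (K(r) = (-3)**2 = 9)
(K(-212) - 31323)*(L(-42 - 1*83) - 44354) = (9 - 31323)*(23*(-42 - 1*83) - 44354) = -31314*(23*(-42 - 83) - 44354) = -31314*(23*(-125) - 44354) = -31314*(-2875 - 44354) = -31314*(-47229) = 1478928906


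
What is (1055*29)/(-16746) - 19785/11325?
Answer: -45187199/12643230 ≈ -3.5740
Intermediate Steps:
(1055*29)/(-16746) - 19785/11325 = 30595*(-1/16746) - 19785*1/11325 = -30595/16746 - 1319/755 = -45187199/12643230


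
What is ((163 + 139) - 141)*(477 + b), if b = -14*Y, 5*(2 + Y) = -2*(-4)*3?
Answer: 352429/5 ≈ 70486.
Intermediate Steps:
Y = 14/5 (Y = -2 + (-2*(-4)*3)/5 = -2 + (8*3)/5 = -2 + (1/5)*24 = -2 + 24/5 = 14/5 ≈ 2.8000)
b = -196/5 (b = -14*14/5 = -196/5 ≈ -39.200)
((163 + 139) - 141)*(477 + b) = ((163 + 139) - 141)*(477 - 196/5) = (302 - 141)*(2189/5) = 161*(2189/5) = 352429/5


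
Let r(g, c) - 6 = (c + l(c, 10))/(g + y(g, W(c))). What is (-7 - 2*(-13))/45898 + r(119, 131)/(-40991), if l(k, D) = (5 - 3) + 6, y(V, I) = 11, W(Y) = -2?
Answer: 14766877/61145659835 ≈ 0.00024150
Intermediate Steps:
l(k, D) = 8 (l(k, D) = 2 + 6 = 8)
r(g, c) = 6 + (8 + c)/(11 + g) (r(g, c) = 6 + (c + 8)/(g + 11) = 6 + (8 + c)/(11 + g))
(-7 - 2*(-13))/45898 + r(119, 131)/(-40991) = (-7 - 2*(-13))/45898 + ((74 + 131 + 6*119)/(11 + 119))/(-40991) = (-7 + 26)*(1/45898) + ((74 + 131 + 714)/130)*(-1/40991) = 19*(1/45898) + ((1/130)*919)*(-1/40991) = 19/45898 + (919/130)*(-1/40991) = 19/45898 - 919/5328830 = 14766877/61145659835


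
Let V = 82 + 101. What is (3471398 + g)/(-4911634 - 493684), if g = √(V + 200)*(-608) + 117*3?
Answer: -3471749/5405318 + 304*√383/2702659 ≈ -0.64008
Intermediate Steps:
V = 183
g = 351 - 608*√383 (g = √(183 + 200)*(-608) + 117*3 = √383*(-608) + 351 = -608*√383 + 351 = 351 - 608*√383 ≈ -11548.)
(3471398 + g)/(-4911634 - 493684) = (3471398 + (351 - 608*√383))/(-4911634 - 493684) = (3471749 - 608*√383)/(-5405318) = (3471749 - 608*√383)*(-1/5405318) = -3471749/5405318 + 304*√383/2702659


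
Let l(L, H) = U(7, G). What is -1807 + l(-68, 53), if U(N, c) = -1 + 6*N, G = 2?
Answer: -1766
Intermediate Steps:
l(L, H) = 41 (l(L, H) = -1 + 6*7 = -1 + 42 = 41)
-1807 + l(-68, 53) = -1807 + 41 = -1766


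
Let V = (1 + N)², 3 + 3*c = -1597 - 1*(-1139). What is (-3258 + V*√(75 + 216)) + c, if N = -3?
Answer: -10235/3 + 4*√291 ≈ -3343.4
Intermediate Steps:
c = -461/3 (c = -1 + (-1597 - 1*(-1139))/3 = -1 + (-1597 + 1139)/3 = -1 + (⅓)*(-458) = -1 - 458/3 = -461/3 ≈ -153.67)
V = 4 (V = (1 - 3)² = (-2)² = 4)
(-3258 + V*√(75 + 216)) + c = (-3258 + 4*√(75 + 216)) - 461/3 = (-3258 + 4*√291) - 461/3 = -10235/3 + 4*√291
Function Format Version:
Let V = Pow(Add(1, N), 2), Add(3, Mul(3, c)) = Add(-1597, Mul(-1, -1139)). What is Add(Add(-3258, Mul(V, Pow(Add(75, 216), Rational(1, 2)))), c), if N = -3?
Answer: Add(Rational(-10235, 3), Mul(4, Pow(291, Rational(1, 2)))) ≈ -3343.4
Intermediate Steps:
c = Rational(-461, 3) (c = Add(-1, Mul(Rational(1, 3), Add(-1597, Mul(-1, -1139)))) = Add(-1, Mul(Rational(1, 3), Add(-1597, 1139))) = Add(-1, Mul(Rational(1, 3), -458)) = Add(-1, Rational(-458, 3)) = Rational(-461, 3) ≈ -153.67)
V = 4 (V = Pow(Add(1, -3), 2) = Pow(-2, 2) = 4)
Add(Add(-3258, Mul(V, Pow(Add(75, 216), Rational(1, 2)))), c) = Add(Add(-3258, Mul(4, Pow(Add(75, 216), Rational(1, 2)))), Rational(-461, 3)) = Add(Add(-3258, Mul(4, Pow(291, Rational(1, 2)))), Rational(-461, 3)) = Add(Rational(-10235, 3), Mul(4, Pow(291, Rational(1, 2))))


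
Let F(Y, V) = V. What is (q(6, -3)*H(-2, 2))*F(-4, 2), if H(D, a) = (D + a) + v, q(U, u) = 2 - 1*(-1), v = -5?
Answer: -30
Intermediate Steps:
q(U, u) = 3 (q(U, u) = 2 + 1 = 3)
H(D, a) = -5 + D + a (H(D, a) = (D + a) - 5 = -5 + D + a)
(q(6, -3)*H(-2, 2))*F(-4, 2) = (3*(-5 - 2 + 2))*2 = (3*(-5))*2 = -15*2 = -30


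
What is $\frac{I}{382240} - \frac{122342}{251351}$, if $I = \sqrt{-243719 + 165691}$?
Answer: $- \frac{122342}{251351} + \frac{i \sqrt{19507}}{191120} \approx -0.48674 + 0.00073078 i$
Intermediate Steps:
$I = 2 i \sqrt{19507}$ ($I = \sqrt{-78028} = 2 i \sqrt{19507} \approx 279.33 i$)
$\frac{I}{382240} - \frac{122342}{251351} = \frac{2 i \sqrt{19507}}{382240} - \frac{122342}{251351} = 2 i \sqrt{19507} \cdot \frac{1}{382240} - \frac{122342}{251351} = \frac{i \sqrt{19507}}{191120} - \frac{122342}{251351} = - \frac{122342}{251351} + \frac{i \sqrt{19507}}{191120}$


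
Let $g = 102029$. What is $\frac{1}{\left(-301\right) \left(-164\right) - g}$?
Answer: $- \frac{1}{52665} \approx -1.8988 \cdot 10^{-5}$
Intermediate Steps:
$\frac{1}{\left(-301\right) \left(-164\right) - g} = \frac{1}{\left(-301\right) \left(-164\right) - 102029} = \frac{1}{49364 - 102029} = \frac{1}{-52665} = - \frac{1}{52665}$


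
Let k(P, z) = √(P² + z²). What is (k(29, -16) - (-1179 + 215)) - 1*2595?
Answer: -1631 + √1097 ≈ -1597.9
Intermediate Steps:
(k(29, -16) - (-1179 + 215)) - 1*2595 = (√(29² + (-16)²) - (-1179 + 215)) - 1*2595 = (√(841 + 256) - 1*(-964)) - 2595 = (√1097 + 964) - 2595 = (964 + √1097) - 2595 = -1631 + √1097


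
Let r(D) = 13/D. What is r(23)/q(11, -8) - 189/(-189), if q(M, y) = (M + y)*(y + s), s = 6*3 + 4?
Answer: 979/966 ≈ 1.0135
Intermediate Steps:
s = 22 (s = 18 + 4 = 22)
q(M, y) = (22 + y)*(M + y) (q(M, y) = (M + y)*(y + 22) = (M + y)*(22 + y) = (22 + y)*(M + y))
r(23)/q(11, -8) - 189/(-189) = (13/23)/((-8)**2 + 22*11 + 22*(-8) + 11*(-8)) - 189/(-189) = (13*(1/23))/(64 + 242 - 176 - 88) - 189*(-1/189) = (13/23)/42 + 1 = (13/23)*(1/42) + 1 = 13/966 + 1 = 979/966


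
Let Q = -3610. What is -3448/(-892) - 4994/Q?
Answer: 2112741/402515 ≈ 5.2488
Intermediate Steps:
-3448/(-892) - 4994/Q = -3448/(-892) - 4994/(-3610) = -3448*(-1/892) - 4994*(-1/3610) = 862/223 + 2497/1805 = 2112741/402515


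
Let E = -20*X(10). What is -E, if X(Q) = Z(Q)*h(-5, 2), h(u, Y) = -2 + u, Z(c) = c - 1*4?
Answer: -840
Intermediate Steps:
Z(c) = -4 + c (Z(c) = c - 4 = -4 + c)
X(Q) = 28 - 7*Q (X(Q) = (-4 + Q)*(-2 - 5) = (-4 + Q)*(-7) = 28 - 7*Q)
E = 840 (E = -20*(28 - 7*10) = -20*(28 - 70) = -20*(-42) = 840)
-E = -1*840 = -840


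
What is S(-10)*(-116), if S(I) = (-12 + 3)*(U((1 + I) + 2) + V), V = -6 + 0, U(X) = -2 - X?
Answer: -1044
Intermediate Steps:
V = -6
S(I) = 99 + 9*I (S(I) = (-12 + 3)*((-2 - ((1 + I) + 2)) - 6) = -9*((-2 - (3 + I)) - 6) = -9*((-2 + (-3 - I)) - 6) = -9*((-5 - I) - 6) = -9*(-11 - I) = 99 + 9*I)
S(-10)*(-116) = (99 + 9*(-10))*(-116) = (99 - 90)*(-116) = 9*(-116) = -1044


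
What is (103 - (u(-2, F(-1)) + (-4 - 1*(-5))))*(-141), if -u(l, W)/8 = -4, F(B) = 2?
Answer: -9870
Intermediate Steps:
u(l, W) = 32 (u(l, W) = -8*(-4) = 32)
(103 - (u(-2, F(-1)) + (-4 - 1*(-5))))*(-141) = (103 - (32 + (-4 - 1*(-5))))*(-141) = (103 - (32 + (-4 + 5)))*(-141) = (103 - (32 + 1))*(-141) = (103 - 1*33)*(-141) = (103 - 33)*(-141) = 70*(-141) = -9870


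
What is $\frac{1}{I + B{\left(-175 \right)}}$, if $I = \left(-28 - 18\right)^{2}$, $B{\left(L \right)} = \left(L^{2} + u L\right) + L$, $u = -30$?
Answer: $\frac{1}{37816} \approx 2.6444 \cdot 10^{-5}$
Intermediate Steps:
$B{\left(L \right)} = L^{2} - 29 L$ ($B{\left(L \right)} = \left(L^{2} - 30 L\right) + L = L^{2} - 29 L$)
$I = 2116$ ($I = \left(-46\right)^{2} = 2116$)
$\frac{1}{I + B{\left(-175 \right)}} = \frac{1}{2116 - 175 \left(-29 - 175\right)} = \frac{1}{2116 - -35700} = \frac{1}{2116 + 35700} = \frac{1}{37816}$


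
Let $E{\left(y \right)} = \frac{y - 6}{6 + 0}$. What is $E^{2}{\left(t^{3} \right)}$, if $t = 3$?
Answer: $\frac{49}{4} \approx 12.25$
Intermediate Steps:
$E{\left(y \right)} = -1 + \frac{y}{6}$ ($E{\left(y \right)} = \frac{-6 + y}{6} = \left(-6 + y\right) \frac{1}{6} = -1 + \frac{y}{6}$)
$E^{2}{\left(t^{3} \right)} = \left(-1 + \frac{3^{3}}{6}\right)^{2} = \left(-1 + \frac{1}{6} \cdot 27\right)^{2} = \left(-1 + \frac{9}{2}\right)^{2} = \left(\frac{7}{2}\right)^{2} = \frac{49}{4}$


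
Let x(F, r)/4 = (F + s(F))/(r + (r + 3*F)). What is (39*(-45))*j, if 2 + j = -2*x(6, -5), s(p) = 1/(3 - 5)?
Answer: 26325/2 ≈ 13163.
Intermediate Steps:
s(p) = -½ (s(p) = 1/(-2) = -½)
x(F, r) = 4*(-½ + F)/(2*r + 3*F) (x(F, r) = 4*((F - ½)/(r + (r + 3*F))) = 4*((-½ + F)/(2*r + 3*F)) = 4*(-½ + F)/(2*r + 3*F))
j = -15/2 (j = -2 - 4*(-1 + 2*6)/(2*(-5) + 3*6) = -2 - 4*(-1 + 12)/(-10 + 18) = -2 - 4*11/8 = -2 - 2*11/4 = -2 - 11/2 = -15/2 ≈ -7.5000)
(39*(-45))*j = (39*(-45))*(-15/2) = -1755*(-15/2) = 26325/2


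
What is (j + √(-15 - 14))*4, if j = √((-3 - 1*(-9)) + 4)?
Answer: 4*√10 + 4*I*√29 ≈ 12.649 + 21.541*I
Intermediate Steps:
j = √10 (j = √((-3 + 9) + 4) = √(6 + 4) = √10 ≈ 3.1623)
(j + √(-15 - 14))*4 = (√10 + √(-15 - 14))*4 = (√10 + √(-29))*4 = (√10 + I*√29)*4 = 4*√10 + 4*I*√29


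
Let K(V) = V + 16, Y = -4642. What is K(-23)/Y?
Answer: 7/4642 ≈ 0.0015080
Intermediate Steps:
K(V) = 16 + V
K(-23)/Y = (16 - 23)/(-4642) = -7*(-1/4642) = 7/4642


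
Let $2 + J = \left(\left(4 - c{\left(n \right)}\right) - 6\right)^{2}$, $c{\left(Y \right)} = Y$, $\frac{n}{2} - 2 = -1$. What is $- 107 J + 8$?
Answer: $-1490$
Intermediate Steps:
$n = 2$ ($n = 4 + 2 \left(-1\right) = 4 - 2 = 2$)
$J = 14$ ($J = -2 + \left(\left(4 - 2\right) - 6\right)^{2} = -2 + \left(2 - 6\right)^{2} = -2 + \left(-4\right)^{2} = -2 + 16 = 14$)
$- 107 J + 8 = \left(-107\right) 14 + 8 = -1498 + 8 = -1490$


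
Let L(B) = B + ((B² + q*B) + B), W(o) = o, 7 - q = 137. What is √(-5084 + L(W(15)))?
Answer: I*√6779 ≈ 82.335*I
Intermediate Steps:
q = -130 (q = 7 - 1*137 = 7 - 137 = -130)
L(B) = B² - 128*B (L(B) = B + ((B² - 130*B) + B) = B + (B² - 129*B) = B² - 128*B)
√(-5084 + L(W(15))) = √(-5084 + 15*(-128 + 15)) = √(-5084 + 15*(-113)) = √(-5084 - 1695) = √(-6779) = I*√6779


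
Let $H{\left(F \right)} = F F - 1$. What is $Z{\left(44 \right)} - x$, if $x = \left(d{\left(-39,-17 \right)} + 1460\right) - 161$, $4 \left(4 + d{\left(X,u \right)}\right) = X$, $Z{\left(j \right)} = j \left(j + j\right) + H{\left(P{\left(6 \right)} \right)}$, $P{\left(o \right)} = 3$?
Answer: $\frac{10379}{4} \approx 2594.8$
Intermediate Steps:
$H{\left(F \right)} = -1 + F^{2}$ ($H{\left(F \right)} = F^{2} - 1 = -1 + F^{2}$)
$Z{\left(j \right)} = 8 + 2 j^{2}$ ($Z{\left(j \right)} = j \left(j + j\right) - \left(1 - 3^{2}\right) = j 2 j + \left(-1 + 9\right) = 2 j^{2} + 8 = 8 + 2 j^{2}$)
$d{\left(X,u \right)} = -4 + \frac{X}{4}$
$x = \frac{5141}{4}$ ($x = \left(\left(-4 + \frac{1}{4} \left(-39\right)\right) + 1460\right) - 161 = \left(\left(-4 - \frac{39}{4}\right) + 1460\right) - 161 = \left(- \frac{55}{4} + 1460\right) - 161 = \frac{5785}{4} - 161 = \frac{5141}{4} \approx 1285.3$)
$Z{\left(44 \right)} - x = \left(8 + 2 \cdot 44^{2}\right) - \frac{5141}{4} = \left(8 + 2 \cdot 1936\right) - \frac{5141}{4} = \left(8 + 3872\right) - \frac{5141}{4} = 3880 - \frac{5141}{4} = \frac{10379}{4}$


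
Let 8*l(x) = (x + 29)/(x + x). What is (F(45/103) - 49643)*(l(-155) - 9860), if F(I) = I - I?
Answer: 606952047691/1240 ≈ 4.8948e+8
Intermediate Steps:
F(I) = 0
l(x) = (29 + x)/(16*x) (l(x) = ((x + 29)/(x + x))/8 = ((29 + x)/((2*x)))/8 = ((29 + x)*(1/(2*x)))/8 = ((29 + x)/(2*x))/8 = (29 + x)/(16*x))
(F(45/103) - 49643)*(l(-155) - 9860) = (0 - 49643)*((1/16)*(29 - 155)/(-155) - 9860) = -49643*((1/16)*(-1/155)*(-126) - 9860) = -49643*(63/1240 - 9860) = -49643*(-12226337/1240) = 606952047691/1240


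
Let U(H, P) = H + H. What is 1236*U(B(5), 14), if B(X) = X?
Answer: 12360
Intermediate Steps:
U(H, P) = 2*H
1236*U(B(5), 14) = 1236*(2*5) = 1236*10 = 12360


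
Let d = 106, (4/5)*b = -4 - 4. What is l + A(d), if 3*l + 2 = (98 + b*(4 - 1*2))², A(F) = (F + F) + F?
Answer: 7036/3 ≈ 2345.3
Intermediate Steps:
b = -10 (b = 5*(-4 - 4)/4 = (5/4)*(-8) = -10)
A(F) = 3*F (A(F) = 2*F + F = 3*F)
l = 6082/3 (l = -⅔ + (98 - 10*(4 - 1*2))²/3 = -⅔ + (98 - 10*(4 - 2))²/3 = -⅔ + (98 - 10*2)²/3 = -⅔ + (98 - 20)²/3 = -⅔ + (⅓)*78² = -⅔ + (⅓)*6084 = -⅔ + 2028 = 6082/3 ≈ 2027.3)
l + A(d) = 6082/3 + 3*106 = 6082/3 + 318 = 7036/3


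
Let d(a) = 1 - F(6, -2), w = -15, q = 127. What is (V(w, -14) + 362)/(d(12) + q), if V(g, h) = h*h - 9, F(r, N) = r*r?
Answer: 549/92 ≈ 5.9674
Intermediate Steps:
F(r, N) = r²
d(a) = -35 (d(a) = 1 - 1*6² = 1 - 1*36 = 1 - 36 = -35)
V(g, h) = -9 + h² (V(g, h) = h² - 9 = -9 + h²)
(V(w, -14) + 362)/(d(12) + q) = ((-9 + (-14)²) + 362)/(-35 + 127) = ((-9 + 196) + 362)/92 = (187 + 362)*(1/92) = 549*(1/92) = 549/92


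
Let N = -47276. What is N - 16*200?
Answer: -50476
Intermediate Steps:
N - 16*200 = -47276 - 16*200 = -47276 - 1*3200 = -47276 - 3200 = -50476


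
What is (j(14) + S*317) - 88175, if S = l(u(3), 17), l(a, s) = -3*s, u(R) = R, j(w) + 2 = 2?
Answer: -104342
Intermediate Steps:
j(w) = 0 (j(w) = -2 + 2 = 0)
S = -51 (S = -3*17 = -51)
(j(14) + S*317) - 88175 = (0 - 51*317) - 88175 = (0 - 16167) - 88175 = -16167 - 88175 = -104342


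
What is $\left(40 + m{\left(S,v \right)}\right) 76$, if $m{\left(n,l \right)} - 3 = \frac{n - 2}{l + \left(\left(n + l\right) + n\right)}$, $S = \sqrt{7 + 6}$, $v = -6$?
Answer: $\frac{75126}{23} - \frac{152 \sqrt{13}}{23} \approx 3242.5$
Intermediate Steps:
$S = \sqrt{13} \approx 3.6056$
$m{\left(n,l \right)} = 3 + \frac{-2 + n}{2 l + 2 n}$ ($m{\left(n,l \right)} = 3 + \frac{n - 2}{l + \left(\left(n + l\right) + n\right)} = 3 + \frac{-2 + n}{l + \left(\left(l + n\right) + n\right)} = 3 + \frac{-2 + n}{l + \left(l + 2 n\right)} = 3 + \frac{-2 + n}{2 l + 2 n}$)
$\left(40 + m{\left(S,v \right)}\right) 76 = \left(40 + \frac{-1 + 3 \left(-6\right) + \frac{7 \sqrt{13}}{2}}{-6 + \sqrt{13}}\right) 76 = \left(40 + \frac{-1 - 18 + \frac{7 \sqrt{13}}{2}}{-6 + \sqrt{13}}\right) 76 = \left(40 + \frac{-19 + \frac{7 \sqrt{13}}{2}}{-6 + \sqrt{13}}\right) 76 = 3040 + \frac{76 \left(-19 + \frac{7 \sqrt{13}}{2}\right)}{-6 + \sqrt{13}}$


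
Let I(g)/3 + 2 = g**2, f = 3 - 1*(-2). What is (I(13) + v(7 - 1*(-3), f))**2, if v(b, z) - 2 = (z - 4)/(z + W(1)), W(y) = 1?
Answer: 9114361/36 ≈ 2.5318e+5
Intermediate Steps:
f = 5 (f = 3 + 2 = 5)
v(b, z) = 2 + (-4 + z)/(1 + z) (v(b, z) = 2 + (z - 4)/(z + 1) = 2 + (-4 + z)/(1 + z))
I(g) = -6 + 3*g**2
(I(13) + v(7 - 1*(-3), f))**2 = ((-6 + 3*13**2) + (-2 + 3*5)/(1 + 5))**2 = ((-6 + 3*169) + (-2 + 15)/6)**2 = ((-6 + 507) + (1/6)*13)**2 = (501 + 13/6)**2 = (3019/6)**2 = 9114361/36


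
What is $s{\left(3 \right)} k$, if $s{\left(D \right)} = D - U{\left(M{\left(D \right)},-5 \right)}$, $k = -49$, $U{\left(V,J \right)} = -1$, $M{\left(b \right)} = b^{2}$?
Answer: $-196$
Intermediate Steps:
$s{\left(D \right)} = 1 + D$ ($s{\left(D \right)} = D - -1 = D + 1 = 1 + D$)
$s{\left(3 \right)} k = \left(1 + 3\right) \left(-49\right) = 4 \left(-49\right) = -196$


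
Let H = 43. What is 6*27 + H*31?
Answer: 1495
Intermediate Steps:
6*27 + H*31 = 6*27 + 43*31 = 162 + 1333 = 1495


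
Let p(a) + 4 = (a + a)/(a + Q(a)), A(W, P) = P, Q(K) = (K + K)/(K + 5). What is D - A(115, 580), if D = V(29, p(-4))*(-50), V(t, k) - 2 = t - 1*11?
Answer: -1580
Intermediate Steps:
Q(K) = 2*K/(5 + K) (Q(K) = (2*K)/(5 + K) = 2*K/(5 + K))
p(a) = -4 + 2*a/(a + 2*a/(5 + a)) (p(a) = -4 + (a + a)/(a + 2*a/(5 + a)) = -4 + (2*a)/(a + 2*a/(5 + a)) = -4 + 2*a/(a + 2*a/(5 + a)))
V(t, k) = -9 + t (V(t, k) = 2 + (t - 1*11) = 2 + (t - 11) = 2 + (-11 + t) = -9 + t)
D = -1000 (D = (-9 + 29)*(-50) = 20*(-50) = -1000)
D - A(115, 580) = -1000 - 1*580 = -1000 - 580 = -1580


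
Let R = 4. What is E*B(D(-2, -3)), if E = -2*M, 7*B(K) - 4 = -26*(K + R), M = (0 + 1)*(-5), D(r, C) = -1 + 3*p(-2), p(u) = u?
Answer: 820/7 ≈ 117.14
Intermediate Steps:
D(r, C) = -7 (D(r, C) = -1 + 3*(-2) = -1 - 6 = -7)
M = -5 (M = 1*(-5) = -5)
B(K) = -100/7 - 26*K/7 (B(K) = 4/7 + (-26*(K + 4))/7 = 4/7 + (-26*(4 + K))/7 = 4/7 + (-104 - 26*K)/7 = 4/7 + (-104/7 - 26*K/7) = -100/7 - 26*K/7)
E = 10 (E = -2*(-5) = 10)
E*B(D(-2, -3)) = 10*(-100/7 - 26/7*(-7)) = 10*(-100/7 + 26) = 10*(82/7) = 820/7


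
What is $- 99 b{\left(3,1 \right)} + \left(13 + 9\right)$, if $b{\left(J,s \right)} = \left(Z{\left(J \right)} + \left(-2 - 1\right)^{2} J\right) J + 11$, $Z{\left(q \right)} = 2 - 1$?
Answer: $-9383$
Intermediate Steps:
$Z{\left(q \right)} = 1$ ($Z{\left(q \right)} = 2 - 1 = 1$)
$b{\left(J,s \right)} = 11 + J \left(1 + 9 J\right)$ ($b{\left(J,s \right)} = \left(1 + \left(-2 - 1\right)^{2} J\right) J + 11 = \left(1 + \left(-3\right)^{2} J\right) J + 11 = \left(1 + 9 J\right) J + 11 = J \left(1 + 9 J\right) + 11 = 11 + J \left(1 + 9 J\right)$)
$- 99 b{\left(3,1 \right)} + \left(13 + 9\right) = - 99 \left(11 + 3 + 9 \cdot 3^{2}\right) + \left(13 + 9\right) = - 99 \left(11 + 3 + 9 \cdot 9\right) + 22 = - 99 \left(11 + 3 + 81\right) + 22 = \left(-99\right) 95 + 22 = -9405 + 22 = -9383$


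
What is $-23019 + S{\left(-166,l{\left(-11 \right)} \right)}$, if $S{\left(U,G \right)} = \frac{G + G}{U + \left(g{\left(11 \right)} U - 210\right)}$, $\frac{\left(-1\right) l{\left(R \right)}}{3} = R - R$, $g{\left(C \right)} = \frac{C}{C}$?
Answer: $-23019$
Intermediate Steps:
$g{\left(C \right)} = 1$
$l{\left(R \right)} = 0$ ($l{\left(R \right)} = - 3 \left(R - R\right) = \left(-3\right) 0 = 0$)
$S{\left(U,G \right)} = \frac{2 G}{-210 + 2 U}$ ($S{\left(U,G \right)} = \frac{G + G}{U + \left(1 U - 210\right)} = \frac{2 G}{U + \left(U - 210\right)} = \frac{2 G}{U + \left(-210 + U\right)} = \frac{2 G}{-210 + 2 U}$)
$-23019 + S{\left(-166,l{\left(-11 \right)} \right)} = -23019 + \frac{0}{-105 - 166} = -23019 + \frac{0}{-271} = -23019 + 0 \left(- \frac{1}{271}\right) = -23019 + 0 = -23019$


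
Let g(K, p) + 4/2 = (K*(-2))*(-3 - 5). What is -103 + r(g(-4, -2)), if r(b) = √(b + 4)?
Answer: -103 + I*√62 ≈ -103.0 + 7.874*I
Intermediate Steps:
g(K, p) = -2 + 16*K (g(K, p) = -2 + (K*(-2))*(-3 - 5) = -2 - 2*K*(-8) = -2 + 16*K)
r(b) = √(4 + b)
-103 + r(g(-4, -2)) = -103 + √(4 + (-2 + 16*(-4))) = -103 + √(4 + (-2 - 64)) = -103 + √(4 - 66) = -103 + √(-62) = -103 + I*√62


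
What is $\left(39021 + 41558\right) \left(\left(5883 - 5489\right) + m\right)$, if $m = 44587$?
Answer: $3624523999$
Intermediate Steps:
$\left(39021 + 41558\right) \left(\left(5883 - 5489\right) + m\right) = \left(39021 + 41558\right) \left(\left(5883 - 5489\right) + 44587\right) = 80579 \left(\left(5883 - 5489\right) + 44587\right) = 80579 \left(394 + 44587\right) = 80579 \cdot 44981 = 3624523999$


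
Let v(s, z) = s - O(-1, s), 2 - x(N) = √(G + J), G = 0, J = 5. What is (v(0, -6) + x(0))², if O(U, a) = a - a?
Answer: (2 - √5)² ≈ 0.055728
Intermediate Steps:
O(U, a) = 0
x(N) = 2 - √5 (x(N) = 2 - √(0 + 5) = 2 - √5)
v(s, z) = s (v(s, z) = s - 1*0 = s + 0 = s)
(v(0, -6) + x(0))² = (0 + (2 - √5))² = (2 - √5)²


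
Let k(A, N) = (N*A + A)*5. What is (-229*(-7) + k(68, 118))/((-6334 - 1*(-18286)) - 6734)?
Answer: 42063/5218 ≈ 8.0611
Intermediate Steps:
k(A, N) = 5*A + 5*A*N (k(A, N) = (A*N + A)*5 = (A + A*N)*5 = 5*A + 5*A*N)
(-229*(-7) + k(68, 118))/((-6334 - 1*(-18286)) - 6734) = (-229*(-7) + 5*68*(1 + 118))/((-6334 - 1*(-18286)) - 6734) = (1603 + 5*68*119)/((-6334 + 18286) - 6734) = (1603 + 40460)/(11952 - 6734) = 42063/5218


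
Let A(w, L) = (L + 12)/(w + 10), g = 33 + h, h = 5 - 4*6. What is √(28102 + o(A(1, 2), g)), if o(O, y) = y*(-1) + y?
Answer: √28102 ≈ 167.64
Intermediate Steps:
h = -19 (h = 5 - 24 = -19)
g = 14 (g = 33 - 19 = 14)
A(w, L) = (12 + L)/(10 + w)
o(O, y) = 0 (o(O, y) = -y + y = 0)
√(28102 + o(A(1, 2), g)) = √(28102 + 0) = √28102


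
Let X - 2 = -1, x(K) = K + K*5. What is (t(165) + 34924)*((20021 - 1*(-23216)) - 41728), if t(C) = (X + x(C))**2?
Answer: 1534660545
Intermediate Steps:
x(K) = 6*K (x(K) = K + 5*K = 6*K)
X = 1 (X = 2 - 1 = 1)
t(C) = (1 + 6*C)**2
(t(165) + 34924)*((20021 - 1*(-23216)) - 41728) = ((1 + 6*165)**2 + 34924)*((20021 - 1*(-23216)) - 41728) = ((1 + 990)**2 + 34924)*((20021 + 23216) - 41728) = (991**2 + 34924)*(43237 - 41728) = (982081 + 34924)*1509 = 1017005*1509 = 1534660545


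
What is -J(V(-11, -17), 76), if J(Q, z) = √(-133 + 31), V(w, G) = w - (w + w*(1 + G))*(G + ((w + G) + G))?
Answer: -I*√102 ≈ -10.1*I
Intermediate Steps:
V(w, G) = w - (w + 3*G)*(w + w*(1 + G)) (V(w, G) = w - (w + w*(1 + G))*(G + ((G + w) + G)) = w - (w + w*(1 + G))*(G + (w + 2*G)) = w - (w + w*(1 + G))*(w + 3*G) = w - (w + 3*G)*(w + w*(1 + G)))
J(Q, z) = I*√102 (J(Q, z) = √(-102) = I*√102)
-J(V(-11, -17), 76) = -I*√102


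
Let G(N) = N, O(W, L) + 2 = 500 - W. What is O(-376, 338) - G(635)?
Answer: 239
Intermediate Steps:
O(W, L) = 498 - W (O(W, L) = -2 + (500 - W) = 498 - W)
O(-376, 338) - G(635) = (498 - 1*(-376)) - 1*635 = (498 + 376) - 635 = 874 - 635 = 239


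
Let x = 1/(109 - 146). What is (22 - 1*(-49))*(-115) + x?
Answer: -302106/37 ≈ -8165.0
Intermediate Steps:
x = -1/37 (x = 1/(-37) = -1/37 ≈ -0.027027)
(22 - 1*(-49))*(-115) + x = (22 - 1*(-49))*(-115) - 1/37 = (22 + 49)*(-115) - 1/37 = 71*(-115) - 1/37 = -8165 - 1/37 = -302106/37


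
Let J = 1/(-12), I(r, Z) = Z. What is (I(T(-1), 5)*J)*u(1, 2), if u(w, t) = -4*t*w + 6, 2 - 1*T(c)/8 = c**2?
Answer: 5/6 ≈ 0.83333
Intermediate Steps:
T(c) = 16 - 8*c**2
J = -1/12 ≈ -0.083333
u(w, t) = 6 - 4*t*w (u(w, t) = -4*t*w + 6 = 6 - 4*t*w)
(I(T(-1), 5)*J)*u(1, 2) = (5*(-1/12))*(6 - 4*2*1) = -5*(6 - 8)/12 = -5/12*(-2) = 5/6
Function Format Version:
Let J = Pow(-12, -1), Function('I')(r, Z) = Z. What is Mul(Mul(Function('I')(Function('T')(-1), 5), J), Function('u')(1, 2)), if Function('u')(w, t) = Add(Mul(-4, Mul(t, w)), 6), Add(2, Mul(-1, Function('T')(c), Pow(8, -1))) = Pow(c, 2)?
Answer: Rational(5, 6) ≈ 0.83333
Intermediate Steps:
Function('T')(c) = Add(16, Mul(-8, Pow(c, 2)))
J = Rational(-1, 12) ≈ -0.083333
Function('u')(w, t) = Add(6, Mul(-4, t, w)) (Function('u')(w, t) = Add(Mul(-4, t, w), 6) = Add(6, Mul(-4, t, w)))
Mul(Mul(Function('I')(Function('T')(-1), 5), J), Function('u')(1, 2)) = Mul(Mul(5, Rational(-1, 12)), Add(6, Mul(-4, 2, 1))) = Mul(Rational(-5, 12), Add(6, -8)) = Mul(Rational(-5, 12), -2) = Rational(5, 6)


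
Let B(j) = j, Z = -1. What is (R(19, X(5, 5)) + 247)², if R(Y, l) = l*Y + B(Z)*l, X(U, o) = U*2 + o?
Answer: 267289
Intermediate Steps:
X(U, o) = o + 2*U (X(U, o) = 2*U + o = o + 2*U)
R(Y, l) = -l + Y*l (R(Y, l) = l*Y - l = Y*l - l = -l + Y*l)
(R(19, X(5, 5)) + 247)² = ((5 + 2*5)*(-1 + 19) + 247)² = ((5 + 10)*18 + 247)² = (15*18 + 247)² = (270 + 247)² = 517² = 267289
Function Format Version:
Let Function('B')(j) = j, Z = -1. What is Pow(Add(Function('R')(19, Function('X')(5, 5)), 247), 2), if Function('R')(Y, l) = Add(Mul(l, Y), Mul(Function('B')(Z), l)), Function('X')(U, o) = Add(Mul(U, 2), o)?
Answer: 267289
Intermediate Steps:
Function('X')(U, o) = Add(o, Mul(2, U)) (Function('X')(U, o) = Add(Mul(2, U), o) = Add(o, Mul(2, U)))
Function('R')(Y, l) = Add(Mul(-1, l), Mul(Y, l)) (Function('R')(Y, l) = Add(Mul(l, Y), Mul(-1, l)) = Add(Mul(Y, l), Mul(-1, l)) = Add(Mul(-1, l), Mul(Y, l)))
Pow(Add(Function('R')(19, Function('X')(5, 5)), 247), 2) = Pow(Add(Mul(Add(5, Mul(2, 5)), Add(-1, 19)), 247), 2) = Pow(Add(Mul(Add(5, 10), 18), 247), 2) = Pow(Add(Mul(15, 18), 247), 2) = Pow(Add(270, 247), 2) = Pow(517, 2) = 267289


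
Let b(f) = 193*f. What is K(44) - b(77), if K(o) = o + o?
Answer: -14773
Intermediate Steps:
K(o) = 2*o
K(44) - b(77) = 2*44 - 193*77 = 88 - 1*14861 = 88 - 14861 = -14773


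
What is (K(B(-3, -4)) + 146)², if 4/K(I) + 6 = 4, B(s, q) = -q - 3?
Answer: 20736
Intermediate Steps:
B(s, q) = -3 - q
K(I) = -2 (K(I) = 4/(-6 + 4) = 4/(-2) = 4*(-½) = -2)
(K(B(-3, -4)) + 146)² = (-2 + 146)² = 144² = 20736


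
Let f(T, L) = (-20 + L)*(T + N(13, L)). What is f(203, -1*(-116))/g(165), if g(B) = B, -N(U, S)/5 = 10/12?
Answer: 19088/165 ≈ 115.68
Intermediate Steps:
N(U, S) = -25/6 (N(U, S) = -50/12 = -5*⅚ = -25/6)
f(T, L) = (-20 + L)*(-25/6 + T) (f(T, L) = (-20 + L)*(T - 25/6) = (-20 + L)*(-25/6 + T))
f(203, -1*(-116))/g(165) = (250/3 - 20*203 - (-25)*(-116)/6 - 1*(-116)*203)/165 = (250/3 - 4060 - 25/6*116 + 116*203)*(1/165) = (250/3 - 4060 - 1450/3 + 23548)*(1/165) = 19088*(1/165) = 19088/165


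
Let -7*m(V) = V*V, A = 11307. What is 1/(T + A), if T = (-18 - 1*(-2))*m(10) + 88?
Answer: 7/81365 ≈ 8.6032e-5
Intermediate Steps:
m(V) = -V²/7 (m(V) = -V*V/7 = -V²/7)
T = 2216/7 (T = (-18 - 1*(-2))*(-⅐*10²) + 88 = (-18 + 2)*(-⅐*100) + 88 = -16*(-100/7) + 88 = 1600/7 + 88 = 2216/7 ≈ 316.57)
1/(T + A) = 1/(2216/7 + 11307) = 1/(81365/7) = 7/81365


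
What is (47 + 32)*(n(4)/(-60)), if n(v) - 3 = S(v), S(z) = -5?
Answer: 79/30 ≈ 2.6333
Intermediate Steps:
n(v) = -2 (n(v) = 3 - 5 = -2)
(47 + 32)*(n(4)/(-60)) = (47 + 32)*(-2/(-60)) = 79*(-2*(-1/60)) = 79*(1/30) = 79/30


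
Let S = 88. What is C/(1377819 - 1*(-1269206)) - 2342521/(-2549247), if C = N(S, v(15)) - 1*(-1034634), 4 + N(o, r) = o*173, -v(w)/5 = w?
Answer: 8877048809963/6747920540175 ≈ 1.3155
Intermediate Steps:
v(w) = -5*w
N(o, r) = -4 + 173*o (N(o, r) = -4 + o*173 = -4 + 173*o)
C = 1049854 (C = (-4 + 173*88) - 1*(-1034634) = (-4 + 15224) + 1034634 = 15220 + 1034634 = 1049854)
C/(1377819 - 1*(-1269206)) - 2342521/(-2549247) = 1049854/(1377819 - 1*(-1269206)) - 2342521/(-2549247) = 1049854/(1377819 + 1269206) - 2342521*(-1/2549247) = 1049854/2647025 + 2342521/2549247 = 8877048809963/6747920540175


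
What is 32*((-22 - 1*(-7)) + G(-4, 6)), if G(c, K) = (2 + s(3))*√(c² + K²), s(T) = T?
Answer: -480 + 320*√13 ≈ 673.78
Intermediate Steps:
G(c, K) = 5*√(K² + c²) (G(c, K) = (2 + 3)*√(c² + K²) = 5*√(K² + c²))
32*((-22 - 1*(-7)) + G(-4, 6)) = 32*((-22 - 1*(-7)) + 5*√(6² + (-4)²)) = 32*((-22 + 7) + 5*√(36 + 16)) = 32*(-15 + 5*√52) = 32*(-15 + 5*(2*√13)) = 32*(-15 + 10*√13) = -480 + 320*√13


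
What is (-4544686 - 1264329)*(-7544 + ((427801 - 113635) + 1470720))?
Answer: -10324606338130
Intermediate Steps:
(-4544686 - 1264329)*(-7544 + ((427801 - 113635) + 1470720)) = -5809015*(-7544 + (314166 + 1470720)) = -5809015*(-7544 + 1784886) = -5809015*1777342 = -10324606338130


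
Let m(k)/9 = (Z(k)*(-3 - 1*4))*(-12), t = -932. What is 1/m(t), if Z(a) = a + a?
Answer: -1/1409184 ≈ -7.0963e-7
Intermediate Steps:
Z(a) = 2*a
m(k) = 1512*k (m(k) = 9*(((2*k)*(-3 - 1*4))*(-12)) = 9*(((2*k)*(-3 - 4))*(-12)) = 9*(((2*k)*(-7))*(-12)) = 9*(-14*k*(-12)) = 9*(168*k) = 1512*k)
1/m(t) = 1/(1512*(-932)) = 1/(-1409184) = -1/1409184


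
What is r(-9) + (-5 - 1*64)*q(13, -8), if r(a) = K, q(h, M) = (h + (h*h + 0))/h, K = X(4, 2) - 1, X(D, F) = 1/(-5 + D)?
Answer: -968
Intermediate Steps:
K = -2 (K = 1/(-5 + 4) - 1 = 1/(-1) - 1 = -1 - 1 = -2)
q(h, M) = (h + h**2)/h (q(h, M) = (h + (h**2 + 0))/h = (h + h**2)/h)
r(a) = -2
r(-9) + (-5 - 1*64)*q(13, -8) = -2 + (-5 - 1*64)*(1 + 13) = -2 + (-5 - 64)*14 = -2 - 69*14 = -2 - 966 = -968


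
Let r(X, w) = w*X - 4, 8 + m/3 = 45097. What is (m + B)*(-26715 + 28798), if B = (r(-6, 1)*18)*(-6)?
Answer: 284010801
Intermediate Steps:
m = 135267 (m = -24 + 3*45097 = -24 + 135291 = 135267)
r(X, w) = -4 + X*w (r(X, w) = X*w - 4 = -4 + X*w)
B = 1080 (B = ((-4 - 6*1)*18)*(-6) = ((-4 - 6)*18)*(-6) = -10*18*(-6) = -180*(-6) = 1080)
(m + B)*(-26715 + 28798) = (135267 + 1080)*(-26715 + 28798) = 136347*2083 = 284010801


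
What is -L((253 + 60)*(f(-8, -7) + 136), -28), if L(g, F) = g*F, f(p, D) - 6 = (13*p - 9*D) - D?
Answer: 946512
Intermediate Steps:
f(p, D) = 6 - 10*D + 13*p (f(p, D) = 6 + ((13*p - 9*D) - D) = 6 + ((-9*D + 13*p) - D) = 6 + (-10*D + 13*p) = 6 - 10*D + 13*p)
L(g, F) = F*g
-L((253 + 60)*(f(-8, -7) + 136), -28) = -(-28)*(253 + 60)*((6 - 10*(-7) + 13*(-8)) + 136) = -(-28)*313*((6 + 70 - 104) + 136) = -(-28)*313*(-28 + 136) = -(-28)*313*108 = -(-28)*33804 = -1*(-946512) = 946512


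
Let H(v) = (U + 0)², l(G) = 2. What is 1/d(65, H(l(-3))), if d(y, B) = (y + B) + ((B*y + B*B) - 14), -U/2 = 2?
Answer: 1/1363 ≈ 0.00073368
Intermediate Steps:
U = -4 (U = -2*2 = -4)
H(v) = 16 (H(v) = (-4 + 0)² = (-4)² = 16)
d(y, B) = -14 + B + y + B² + B*y (d(y, B) = (B + y) + ((B*y + B²) - 14) = (B + y) + ((B² + B*y) - 14) = (B + y) + (-14 + B² + B*y) = -14 + B + y + B² + B*y)
1/d(65, H(l(-3))) = 1/(-14 + 16 + 65 + 16² + 16*65) = 1/(-14 + 16 + 65 + 256 + 1040) = 1/1363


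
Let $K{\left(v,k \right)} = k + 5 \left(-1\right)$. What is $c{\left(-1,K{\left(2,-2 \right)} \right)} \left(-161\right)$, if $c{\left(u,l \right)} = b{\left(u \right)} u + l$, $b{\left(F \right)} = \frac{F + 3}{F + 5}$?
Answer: $\frac{2415}{2} \approx 1207.5$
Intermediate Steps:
$K{\left(v,k \right)} = -5 + k$ ($K{\left(v,k \right)} = k - 5 = -5 + k$)
$b{\left(F \right)} = \frac{3 + F}{5 + F}$
$c{\left(u,l \right)} = l + \frac{u \left(3 + u\right)}{5 + u}$ ($c{\left(u,l \right)} = \frac{3 + u}{5 + u} u + l = \frac{u \left(3 + u\right)}{5 + u} + l = l + \frac{u \left(3 + u\right)}{5 + u}$)
$c{\left(-1,K{\left(2,-2 \right)} \right)} \left(-161\right) = \frac{\left(-5 - 2\right) \left(5 - 1\right) - \left(3 - 1\right)}{5 - 1} \left(-161\right) = \frac{\left(-7\right) 4 - 2}{4} \left(-161\right) = \frac{-28 - 2}{4} \left(-161\right) = \frac{1}{4} \left(-30\right) \left(-161\right) = \left(- \frac{15}{2}\right) \left(-161\right) = \frac{2415}{2}$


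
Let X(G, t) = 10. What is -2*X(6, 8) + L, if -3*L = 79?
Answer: -139/3 ≈ -46.333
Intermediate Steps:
L = -79/3 (L = -1/3*79 = -79/3 ≈ -26.333)
-2*X(6, 8) + L = -2*10 - 79/3 = -20 - 79/3 = -139/3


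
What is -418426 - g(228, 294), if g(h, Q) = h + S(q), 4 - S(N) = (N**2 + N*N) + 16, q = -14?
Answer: -418250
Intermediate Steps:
S(N) = -12 - 2*N**2 (S(N) = 4 - ((N**2 + N*N) + 16) = 4 - ((N**2 + N**2) + 16) = 4 - (2*N**2 + 16) = 4 - (16 + 2*N**2) = 4 + (-16 - 2*N**2) = -12 - 2*N**2)
g(h, Q) = -404 + h (g(h, Q) = h + (-12 - 2*(-14)**2) = h + (-12 - 2*196) = h + (-12 - 392) = h - 404 = -404 + h)
-418426 - g(228, 294) = -418426 - (-404 + 228) = -418426 - 1*(-176) = -418426 + 176 = -418250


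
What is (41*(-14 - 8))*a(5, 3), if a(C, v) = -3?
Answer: 2706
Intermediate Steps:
(41*(-14 - 8))*a(5, 3) = (41*(-14 - 8))*(-3) = (41*(-22))*(-3) = -902*(-3) = 2706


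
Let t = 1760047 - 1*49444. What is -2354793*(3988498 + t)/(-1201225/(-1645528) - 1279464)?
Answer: 22083320034356482104/2105392635767 ≈ 1.0489e+7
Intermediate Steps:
t = 1710603 (t = 1760047 - 49444 = 1710603)
-2354793*(3988498 + t)/(-1201225/(-1645528) - 1279464) = -2354793*(3988498 + 1710603)/(-1201225/(-1645528) - 1279464) = -2354793*5699101/(-1201225*(-1/1645528) - 1279464) = -2354793*5699101/(1201225/1645528 - 1279464) = -2354793/((-2105392635767/1645528*1/5699101)) = -2354793/(-2105392635767/9378030270328) = -2354793*(-9378030270328/2105392635767) = 22083320034356482104/2105392635767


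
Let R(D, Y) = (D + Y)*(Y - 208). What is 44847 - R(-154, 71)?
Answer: 33476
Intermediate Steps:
R(D, Y) = (-208 + Y)*(D + Y) (R(D, Y) = (D + Y)*(-208 + Y) = (-208 + Y)*(D + Y))
44847 - R(-154, 71) = 44847 - (71² - 208*(-154) - 208*71 - 154*71) = 44847 - (5041 + 32032 - 14768 - 10934) = 44847 - 1*11371 = 44847 - 11371 = 33476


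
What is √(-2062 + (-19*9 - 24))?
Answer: I*√2257 ≈ 47.508*I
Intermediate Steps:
√(-2062 + (-19*9 - 24)) = √(-2062 + (-171 - 24)) = √(-2062 - 195) = √(-2257) = I*√2257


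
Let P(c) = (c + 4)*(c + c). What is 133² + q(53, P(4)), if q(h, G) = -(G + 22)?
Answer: 17603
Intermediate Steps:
P(c) = 2*c*(4 + c) (P(c) = (4 + c)*(2*c) = 2*c*(4 + c))
q(h, G) = -22 - G (q(h, G) = -(22 + G) = -22 - G)
133² + q(53, P(4)) = 133² + (-22 - 2*4*(4 + 4)) = 17689 + (-22 - 2*4*8) = 17689 + (-22 - 1*64) = 17689 + (-22 - 64) = 17689 - 86 = 17603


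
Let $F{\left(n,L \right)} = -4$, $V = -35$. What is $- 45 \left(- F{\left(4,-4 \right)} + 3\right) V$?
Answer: $11025$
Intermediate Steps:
$- 45 \left(- F{\left(4,-4 \right)} + 3\right) V = - 45 \left(\left(-1\right) \left(-4\right) + 3\right) \left(-35\right) = - 45 \left(4 + 3\right) \left(-35\right) = \left(-45\right) 7 \left(-35\right) = \left(-315\right) \left(-35\right) = 11025$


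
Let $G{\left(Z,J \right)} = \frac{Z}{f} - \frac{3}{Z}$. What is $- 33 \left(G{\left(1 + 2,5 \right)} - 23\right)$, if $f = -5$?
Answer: $\frac{4059}{5} \approx 811.8$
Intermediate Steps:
$G{\left(Z,J \right)} = - \frac{3}{Z} - \frac{Z}{5}$ ($G{\left(Z,J \right)} = \frac{Z}{-5} - \frac{3}{Z} = Z \left(- \frac{1}{5}\right) - \frac{3}{Z} = - \frac{Z}{5} - \frac{3}{Z} = - \frac{3}{Z} - \frac{Z}{5}$)
$- 33 \left(G{\left(1 + 2,5 \right)} - 23\right) = - 33 \left(\left(- \frac{3}{1 + 2} - \frac{1 + 2}{5}\right) - 23\right) = - 33 \left(\left(- \frac{3}{3} - \frac{3}{5}\right) - 23\right) = - 33 \left(\left(\left(-3\right) \frac{1}{3} - \frac{3}{5}\right) - 23\right) = - 33 \left(\left(-1 - \frac{3}{5}\right) - 23\right) = - 33 \left(- \frac{8}{5} - 23\right) = \left(-33\right) \left(- \frac{123}{5}\right) = \frac{4059}{5}$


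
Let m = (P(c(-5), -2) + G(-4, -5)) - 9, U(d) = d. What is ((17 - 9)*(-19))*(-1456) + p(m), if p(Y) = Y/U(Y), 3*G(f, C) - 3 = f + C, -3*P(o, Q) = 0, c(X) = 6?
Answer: 221313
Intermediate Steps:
P(o, Q) = 0 (P(o, Q) = -1/3*0 = 0)
G(f, C) = 1 + C/3 + f/3 (G(f, C) = 1 + (f + C)/3 = 1 + (C + f)/3 = 1 + (C/3 + f/3) = 1 + C/3 + f/3)
m = -11 (m = (0 + (1 + (1/3)*(-5) + (1/3)*(-4))) - 9 = (0 + (1 - 5/3 - 4/3)) - 9 = (0 - 2) - 9 = -2 - 9 = -11)
p(Y) = 1 (p(Y) = Y/Y = 1)
((17 - 9)*(-19))*(-1456) + p(m) = ((17 - 9)*(-19))*(-1456) + 1 = (8*(-19))*(-1456) + 1 = -152*(-1456) + 1 = 221312 + 1 = 221313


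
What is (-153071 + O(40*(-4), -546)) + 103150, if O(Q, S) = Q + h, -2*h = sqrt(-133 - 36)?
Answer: -50081 - 13*I/2 ≈ -50081.0 - 6.5*I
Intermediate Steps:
h = -13*I/2 (h = -sqrt(-133 - 36)/2 = -13*I/2 ≈ -6.5*I)
O(Q, S) = Q - 13*I/2
(-153071 + O(40*(-4), -546)) + 103150 = (-153071 + (40*(-4) - 13*I/2)) + 103150 = (-153071 + (-160 - 13*I/2)) + 103150 = (-153231 - 13*I/2) + 103150 = -50081 - 13*I/2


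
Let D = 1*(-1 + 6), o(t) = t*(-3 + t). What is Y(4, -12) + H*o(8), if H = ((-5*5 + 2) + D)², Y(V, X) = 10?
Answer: 12970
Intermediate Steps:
D = 5 (D = 1*5 = 5)
H = 324 (H = ((-5*5 + 2) + 5)² = ((-25 + 2) + 5)² = (-23 + 5)² = (-18)² = 324)
Y(4, -12) + H*o(8) = 10 + 324*(8*(-3 + 8)) = 10 + 324*(8*5) = 10 + 324*40 = 10 + 12960 = 12970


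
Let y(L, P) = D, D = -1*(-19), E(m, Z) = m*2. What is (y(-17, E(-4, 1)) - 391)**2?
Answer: 138384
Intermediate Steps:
E(m, Z) = 2*m
D = 19
y(L, P) = 19
(y(-17, E(-4, 1)) - 391)**2 = (19 - 391)**2 = (-372)**2 = 138384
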